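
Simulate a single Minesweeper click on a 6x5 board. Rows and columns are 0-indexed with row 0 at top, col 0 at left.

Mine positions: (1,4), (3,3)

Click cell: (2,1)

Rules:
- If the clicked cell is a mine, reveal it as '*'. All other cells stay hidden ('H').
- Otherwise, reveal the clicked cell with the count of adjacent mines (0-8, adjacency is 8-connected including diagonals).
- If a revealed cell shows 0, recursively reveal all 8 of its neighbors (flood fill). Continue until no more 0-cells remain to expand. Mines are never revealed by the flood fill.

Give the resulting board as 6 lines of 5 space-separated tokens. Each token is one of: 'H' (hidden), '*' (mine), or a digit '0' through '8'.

0 0 0 1 H
0 0 0 1 H
0 0 1 2 H
0 0 1 H H
0 0 1 1 1
0 0 0 0 0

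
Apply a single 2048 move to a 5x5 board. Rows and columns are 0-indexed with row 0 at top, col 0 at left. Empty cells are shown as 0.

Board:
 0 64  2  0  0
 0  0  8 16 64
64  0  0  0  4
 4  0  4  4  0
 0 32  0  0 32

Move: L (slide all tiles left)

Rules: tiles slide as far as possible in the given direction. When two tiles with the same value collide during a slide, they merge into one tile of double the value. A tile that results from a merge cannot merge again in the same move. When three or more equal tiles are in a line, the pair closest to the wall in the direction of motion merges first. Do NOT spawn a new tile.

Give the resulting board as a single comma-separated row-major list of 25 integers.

Answer: 64, 2, 0, 0, 0, 8, 16, 64, 0, 0, 64, 4, 0, 0, 0, 8, 4, 0, 0, 0, 64, 0, 0, 0, 0

Derivation:
Slide left:
row 0: [0, 64, 2, 0, 0] -> [64, 2, 0, 0, 0]
row 1: [0, 0, 8, 16, 64] -> [8, 16, 64, 0, 0]
row 2: [64, 0, 0, 0, 4] -> [64, 4, 0, 0, 0]
row 3: [4, 0, 4, 4, 0] -> [8, 4, 0, 0, 0]
row 4: [0, 32, 0, 0, 32] -> [64, 0, 0, 0, 0]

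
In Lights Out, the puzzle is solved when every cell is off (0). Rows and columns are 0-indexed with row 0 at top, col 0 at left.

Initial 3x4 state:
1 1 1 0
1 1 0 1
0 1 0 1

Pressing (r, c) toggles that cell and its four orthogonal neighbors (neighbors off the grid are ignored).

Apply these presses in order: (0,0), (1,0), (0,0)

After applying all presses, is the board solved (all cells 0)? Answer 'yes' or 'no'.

After press 1 at (0,0):
0 0 1 0
0 1 0 1
0 1 0 1

After press 2 at (1,0):
1 0 1 0
1 0 0 1
1 1 0 1

After press 3 at (0,0):
0 1 1 0
0 0 0 1
1 1 0 1

Lights still on: 6

Answer: no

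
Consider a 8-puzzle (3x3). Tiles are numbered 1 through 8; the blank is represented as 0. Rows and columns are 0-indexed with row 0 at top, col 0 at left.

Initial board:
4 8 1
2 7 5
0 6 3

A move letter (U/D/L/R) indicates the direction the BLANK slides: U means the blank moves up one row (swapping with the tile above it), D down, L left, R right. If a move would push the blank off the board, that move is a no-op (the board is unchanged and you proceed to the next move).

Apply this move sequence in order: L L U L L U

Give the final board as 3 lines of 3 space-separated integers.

Answer: 0 8 1
4 7 5
2 6 3

Derivation:
After move 1 (L):
4 8 1
2 7 5
0 6 3

After move 2 (L):
4 8 1
2 7 5
0 6 3

After move 3 (U):
4 8 1
0 7 5
2 6 3

After move 4 (L):
4 8 1
0 7 5
2 6 3

After move 5 (L):
4 8 1
0 7 5
2 6 3

After move 6 (U):
0 8 1
4 7 5
2 6 3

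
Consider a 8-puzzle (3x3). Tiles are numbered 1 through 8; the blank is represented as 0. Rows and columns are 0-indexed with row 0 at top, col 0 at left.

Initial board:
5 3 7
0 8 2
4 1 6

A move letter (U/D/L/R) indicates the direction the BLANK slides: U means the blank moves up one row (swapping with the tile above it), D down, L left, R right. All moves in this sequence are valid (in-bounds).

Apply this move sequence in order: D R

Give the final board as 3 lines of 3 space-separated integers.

Answer: 5 3 7
4 8 2
1 0 6

Derivation:
After move 1 (D):
5 3 7
4 8 2
0 1 6

After move 2 (R):
5 3 7
4 8 2
1 0 6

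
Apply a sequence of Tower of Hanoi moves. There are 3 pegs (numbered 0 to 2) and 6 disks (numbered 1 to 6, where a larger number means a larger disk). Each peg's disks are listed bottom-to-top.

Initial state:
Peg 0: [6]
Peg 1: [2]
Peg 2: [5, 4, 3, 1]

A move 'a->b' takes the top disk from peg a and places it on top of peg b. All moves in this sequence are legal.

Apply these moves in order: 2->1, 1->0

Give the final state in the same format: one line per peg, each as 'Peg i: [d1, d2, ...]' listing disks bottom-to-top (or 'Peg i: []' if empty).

After move 1 (2->1):
Peg 0: [6]
Peg 1: [2, 1]
Peg 2: [5, 4, 3]

After move 2 (1->0):
Peg 0: [6, 1]
Peg 1: [2]
Peg 2: [5, 4, 3]

Answer: Peg 0: [6, 1]
Peg 1: [2]
Peg 2: [5, 4, 3]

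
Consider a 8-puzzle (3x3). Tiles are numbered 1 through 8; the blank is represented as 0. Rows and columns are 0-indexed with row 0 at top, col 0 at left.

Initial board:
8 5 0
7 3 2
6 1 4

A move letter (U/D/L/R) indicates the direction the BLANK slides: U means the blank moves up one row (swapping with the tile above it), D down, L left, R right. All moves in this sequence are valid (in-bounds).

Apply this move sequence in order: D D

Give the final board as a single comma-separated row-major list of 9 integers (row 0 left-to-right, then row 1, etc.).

Answer: 8, 5, 2, 7, 3, 4, 6, 1, 0

Derivation:
After move 1 (D):
8 5 2
7 3 0
6 1 4

After move 2 (D):
8 5 2
7 3 4
6 1 0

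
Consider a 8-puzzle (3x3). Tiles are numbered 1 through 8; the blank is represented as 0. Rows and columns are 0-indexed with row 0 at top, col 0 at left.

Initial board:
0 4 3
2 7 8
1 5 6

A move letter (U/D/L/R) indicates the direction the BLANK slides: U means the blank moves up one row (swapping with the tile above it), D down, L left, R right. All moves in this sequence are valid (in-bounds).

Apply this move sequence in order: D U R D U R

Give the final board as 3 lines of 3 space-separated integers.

Answer: 4 3 0
2 7 8
1 5 6

Derivation:
After move 1 (D):
2 4 3
0 7 8
1 5 6

After move 2 (U):
0 4 3
2 7 8
1 5 6

After move 3 (R):
4 0 3
2 7 8
1 5 6

After move 4 (D):
4 7 3
2 0 8
1 5 6

After move 5 (U):
4 0 3
2 7 8
1 5 6

After move 6 (R):
4 3 0
2 7 8
1 5 6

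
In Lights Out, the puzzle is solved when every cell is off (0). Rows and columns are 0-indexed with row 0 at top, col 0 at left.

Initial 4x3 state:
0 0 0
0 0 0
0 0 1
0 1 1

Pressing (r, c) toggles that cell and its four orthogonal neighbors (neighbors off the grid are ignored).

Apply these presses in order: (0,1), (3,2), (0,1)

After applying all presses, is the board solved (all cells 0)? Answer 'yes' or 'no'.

After press 1 at (0,1):
1 1 1
0 1 0
0 0 1
0 1 1

After press 2 at (3,2):
1 1 1
0 1 0
0 0 0
0 0 0

After press 3 at (0,1):
0 0 0
0 0 0
0 0 0
0 0 0

Lights still on: 0

Answer: yes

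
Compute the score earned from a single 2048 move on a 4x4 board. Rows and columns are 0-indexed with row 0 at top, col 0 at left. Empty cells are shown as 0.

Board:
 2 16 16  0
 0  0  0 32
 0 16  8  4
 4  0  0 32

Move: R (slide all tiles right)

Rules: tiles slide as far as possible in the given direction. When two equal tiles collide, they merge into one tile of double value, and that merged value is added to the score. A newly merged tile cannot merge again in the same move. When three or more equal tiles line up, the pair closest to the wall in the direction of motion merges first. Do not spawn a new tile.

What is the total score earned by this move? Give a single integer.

Answer: 32

Derivation:
Slide right:
row 0: [2, 16, 16, 0] -> [0, 0, 2, 32]  score +32 (running 32)
row 1: [0, 0, 0, 32] -> [0, 0, 0, 32]  score +0 (running 32)
row 2: [0, 16, 8, 4] -> [0, 16, 8, 4]  score +0 (running 32)
row 3: [4, 0, 0, 32] -> [0, 0, 4, 32]  score +0 (running 32)
Board after move:
 0  0  2 32
 0  0  0 32
 0 16  8  4
 0  0  4 32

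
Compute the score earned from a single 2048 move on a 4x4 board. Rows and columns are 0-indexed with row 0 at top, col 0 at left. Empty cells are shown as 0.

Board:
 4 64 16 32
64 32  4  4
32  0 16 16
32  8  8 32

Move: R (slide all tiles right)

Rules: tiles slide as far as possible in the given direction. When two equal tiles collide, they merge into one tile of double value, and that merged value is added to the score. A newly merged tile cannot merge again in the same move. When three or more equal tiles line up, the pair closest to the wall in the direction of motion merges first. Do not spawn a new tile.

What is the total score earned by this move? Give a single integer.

Answer: 56

Derivation:
Slide right:
row 0: [4, 64, 16, 32] -> [4, 64, 16, 32]  score +0 (running 0)
row 1: [64, 32, 4, 4] -> [0, 64, 32, 8]  score +8 (running 8)
row 2: [32, 0, 16, 16] -> [0, 0, 32, 32]  score +32 (running 40)
row 3: [32, 8, 8, 32] -> [0, 32, 16, 32]  score +16 (running 56)
Board after move:
 4 64 16 32
 0 64 32  8
 0  0 32 32
 0 32 16 32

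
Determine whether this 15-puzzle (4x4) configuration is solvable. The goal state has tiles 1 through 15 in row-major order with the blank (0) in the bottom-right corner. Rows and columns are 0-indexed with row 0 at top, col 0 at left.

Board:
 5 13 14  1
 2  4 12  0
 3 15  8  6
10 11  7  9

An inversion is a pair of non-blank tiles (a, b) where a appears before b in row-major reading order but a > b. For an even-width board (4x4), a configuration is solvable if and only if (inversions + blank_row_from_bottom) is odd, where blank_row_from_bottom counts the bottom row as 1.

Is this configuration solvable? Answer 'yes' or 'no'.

Answer: yes

Derivation:
Inversions: 46
Blank is in row 1 (0-indexed from top), which is row 3 counting from the bottom (bottom = 1).
46 + 3 = 49, which is odd, so the puzzle is solvable.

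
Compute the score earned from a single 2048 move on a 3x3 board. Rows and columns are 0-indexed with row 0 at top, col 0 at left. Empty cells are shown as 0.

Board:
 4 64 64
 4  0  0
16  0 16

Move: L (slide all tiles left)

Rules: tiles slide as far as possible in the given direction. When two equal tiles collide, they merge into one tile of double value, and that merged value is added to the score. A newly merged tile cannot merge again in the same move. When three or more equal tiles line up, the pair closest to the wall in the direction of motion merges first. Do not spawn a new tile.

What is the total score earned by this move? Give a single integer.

Slide left:
row 0: [4, 64, 64] -> [4, 128, 0]  score +128 (running 128)
row 1: [4, 0, 0] -> [4, 0, 0]  score +0 (running 128)
row 2: [16, 0, 16] -> [32, 0, 0]  score +32 (running 160)
Board after move:
  4 128   0
  4   0   0
 32   0   0

Answer: 160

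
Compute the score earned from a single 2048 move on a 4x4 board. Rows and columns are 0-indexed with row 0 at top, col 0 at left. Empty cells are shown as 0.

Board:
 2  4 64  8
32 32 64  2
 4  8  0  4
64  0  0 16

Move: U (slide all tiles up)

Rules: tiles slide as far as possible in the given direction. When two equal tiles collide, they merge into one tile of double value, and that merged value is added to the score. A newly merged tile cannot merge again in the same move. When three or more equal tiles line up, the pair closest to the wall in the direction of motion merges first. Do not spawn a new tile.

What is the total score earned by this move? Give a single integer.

Answer: 128

Derivation:
Slide up:
col 0: [2, 32, 4, 64] -> [2, 32, 4, 64]  score +0 (running 0)
col 1: [4, 32, 8, 0] -> [4, 32, 8, 0]  score +0 (running 0)
col 2: [64, 64, 0, 0] -> [128, 0, 0, 0]  score +128 (running 128)
col 3: [8, 2, 4, 16] -> [8, 2, 4, 16]  score +0 (running 128)
Board after move:
  2   4 128   8
 32  32   0   2
  4   8   0   4
 64   0   0  16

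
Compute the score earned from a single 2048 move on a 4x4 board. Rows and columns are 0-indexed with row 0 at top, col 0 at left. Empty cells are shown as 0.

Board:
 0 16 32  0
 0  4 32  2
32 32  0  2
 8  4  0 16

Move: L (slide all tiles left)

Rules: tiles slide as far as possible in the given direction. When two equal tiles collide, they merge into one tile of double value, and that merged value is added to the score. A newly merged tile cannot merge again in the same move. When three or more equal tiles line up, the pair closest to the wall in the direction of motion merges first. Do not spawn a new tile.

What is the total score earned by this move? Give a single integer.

Slide left:
row 0: [0, 16, 32, 0] -> [16, 32, 0, 0]  score +0 (running 0)
row 1: [0, 4, 32, 2] -> [4, 32, 2, 0]  score +0 (running 0)
row 2: [32, 32, 0, 2] -> [64, 2, 0, 0]  score +64 (running 64)
row 3: [8, 4, 0, 16] -> [8, 4, 16, 0]  score +0 (running 64)
Board after move:
16 32  0  0
 4 32  2  0
64  2  0  0
 8  4 16  0

Answer: 64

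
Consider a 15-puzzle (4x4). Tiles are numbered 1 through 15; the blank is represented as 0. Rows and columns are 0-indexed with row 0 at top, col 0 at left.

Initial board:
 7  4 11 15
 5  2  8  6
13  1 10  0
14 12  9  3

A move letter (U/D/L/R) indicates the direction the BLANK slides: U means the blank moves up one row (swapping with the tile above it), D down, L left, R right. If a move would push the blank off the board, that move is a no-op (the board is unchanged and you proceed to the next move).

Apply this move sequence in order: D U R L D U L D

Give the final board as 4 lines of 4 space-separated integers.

After move 1 (D):
 7  4 11 15
 5  2  8  6
13  1 10  3
14 12  9  0

After move 2 (U):
 7  4 11 15
 5  2  8  6
13  1 10  0
14 12  9  3

After move 3 (R):
 7  4 11 15
 5  2  8  6
13  1 10  0
14 12  9  3

After move 4 (L):
 7  4 11 15
 5  2  8  6
13  1  0 10
14 12  9  3

After move 5 (D):
 7  4 11 15
 5  2  8  6
13  1  9 10
14 12  0  3

After move 6 (U):
 7  4 11 15
 5  2  8  6
13  1  0 10
14 12  9  3

After move 7 (L):
 7  4 11 15
 5  2  8  6
13  0  1 10
14 12  9  3

After move 8 (D):
 7  4 11 15
 5  2  8  6
13 12  1 10
14  0  9  3

Answer:  7  4 11 15
 5  2  8  6
13 12  1 10
14  0  9  3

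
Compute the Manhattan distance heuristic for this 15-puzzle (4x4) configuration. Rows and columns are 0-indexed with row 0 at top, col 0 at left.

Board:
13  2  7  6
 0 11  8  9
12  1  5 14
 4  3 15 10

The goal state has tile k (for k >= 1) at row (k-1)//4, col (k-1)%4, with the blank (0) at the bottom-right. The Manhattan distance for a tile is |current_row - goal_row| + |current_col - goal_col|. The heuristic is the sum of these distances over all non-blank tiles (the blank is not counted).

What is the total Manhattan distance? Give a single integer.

Answer: 39

Derivation:
Tile 13: (0,0)->(3,0) = 3
Tile 2: (0,1)->(0,1) = 0
Tile 7: (0,2)->(1,2) = 1
Tile 6: (0,3)->(1,1) = 3
Tile 11: (1,1)->(2,2) = 2
Tile 8: (1,2)->(1,3) = 1
Tile 9: (1,3)->(2,0) = 4
Tile 12: (2,0)->(2,3) = 3
Tile 1: (2,1)->(0,0) = 3
Tile 5: (2,2)->(1,0) = 3
Tile 14: (2,3)->(3,1) = 3
Tile 4: (3,0)->(0,3) = 6
Tile 3: (3,1)->(0,2) = 4
Tile 15: (3,2)->(3,2) = 0
Tile 10: (3,3)->(2,1) = 3
Sum: 3 + 0 + 1 + 3 + 2 + 1 + 4 + 3 + 3 + 3 + 3 + 6 + 4 + 0 + 3 = 39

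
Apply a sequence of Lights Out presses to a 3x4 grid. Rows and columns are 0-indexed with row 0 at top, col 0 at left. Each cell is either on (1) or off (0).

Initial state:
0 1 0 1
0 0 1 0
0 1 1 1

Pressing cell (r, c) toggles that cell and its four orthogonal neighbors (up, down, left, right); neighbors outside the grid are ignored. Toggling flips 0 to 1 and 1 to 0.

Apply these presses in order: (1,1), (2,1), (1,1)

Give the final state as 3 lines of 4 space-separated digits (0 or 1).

Answer: 0 1 0 1
0 1 1 0
1 0 0 1

Derivation:
After press 1 at (1,1):
0 0 0 1
1 1 0 0
0 0 1 1

After press 2 at (2,1):
0 0 0 1
1 0 0 0
1 1 0 1

After press 3 at (1,1):
0 1 0 1
0 1 1 0
1 0 0 1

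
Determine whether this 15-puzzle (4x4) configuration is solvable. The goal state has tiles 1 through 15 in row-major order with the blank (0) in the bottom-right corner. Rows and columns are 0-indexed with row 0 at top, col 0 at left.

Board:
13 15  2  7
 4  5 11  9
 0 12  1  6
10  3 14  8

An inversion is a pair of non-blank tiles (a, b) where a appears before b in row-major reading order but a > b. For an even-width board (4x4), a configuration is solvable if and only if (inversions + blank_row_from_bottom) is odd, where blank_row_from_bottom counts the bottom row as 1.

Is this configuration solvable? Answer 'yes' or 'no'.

Answer: no

Derivation:
Inversions: 54
Blank is in row 2 (0-indexed from top), which is row 2 counting from the bottom (bottom = 1).
54 + 2 = 56, which is even, so the puzzle is not solvable.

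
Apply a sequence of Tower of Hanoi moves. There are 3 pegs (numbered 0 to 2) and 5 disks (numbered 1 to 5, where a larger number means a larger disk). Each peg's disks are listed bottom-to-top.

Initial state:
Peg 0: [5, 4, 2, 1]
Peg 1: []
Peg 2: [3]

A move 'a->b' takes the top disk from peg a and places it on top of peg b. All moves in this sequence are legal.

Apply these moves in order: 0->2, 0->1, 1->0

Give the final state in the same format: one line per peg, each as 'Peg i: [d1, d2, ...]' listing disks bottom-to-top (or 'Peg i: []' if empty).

Answer: Peg 0: [5, 4, 2]
Peg 1: []
Peg 2: [3, 1]

Derivation:
After move 1 (0->2):
Peg 0: [5, 4, 2]
Peg 1: []
Peg 2: [3, 1]

After move 2 (0->1):
Peg 0: [5, 4]
Peg 1: [2]
Peg 2: [3, 1]

After move 3 (1->0):
Peg 0: [5, 4, 2]
Peg 1: []
Peg 2: [3, 1]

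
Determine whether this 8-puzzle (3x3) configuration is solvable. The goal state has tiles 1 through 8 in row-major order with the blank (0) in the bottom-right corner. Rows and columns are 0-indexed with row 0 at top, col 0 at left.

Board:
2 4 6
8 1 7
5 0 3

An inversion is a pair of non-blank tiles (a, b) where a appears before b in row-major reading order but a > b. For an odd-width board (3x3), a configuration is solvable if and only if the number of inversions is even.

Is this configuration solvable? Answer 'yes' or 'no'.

Answer: no

Derivation:
Inversions (pairs i<j in row-major order where tile[i] > tile[j] > 0): 13
13 is odd, so the puzzle is not solvable.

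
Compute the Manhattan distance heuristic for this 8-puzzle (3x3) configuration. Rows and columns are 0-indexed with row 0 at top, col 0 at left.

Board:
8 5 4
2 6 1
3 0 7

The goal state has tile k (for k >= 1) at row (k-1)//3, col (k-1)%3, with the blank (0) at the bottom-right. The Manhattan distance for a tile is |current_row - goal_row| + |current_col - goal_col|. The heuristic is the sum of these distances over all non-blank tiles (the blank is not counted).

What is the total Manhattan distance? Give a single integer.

Tile 8: (0,0)->(2,1) = 3
Tile 5: (0,1)->(1,1) = 1
Tile 4: (0,2)->(1,0) = 3
Tile 2: (1,0)->(0,1) = 2
Tile 6: (1,1)->(1,2) = 1
Tile 1: (1,2)->(0,0) = 3
Tile 3: (2,0)->(0,2) = 4
Tile 7: (2,2)->(2,0) = 2
Sum: 3 + 1 + 3 + 2 + 1 + 3 + 4 + 2 = 19

Answer: 19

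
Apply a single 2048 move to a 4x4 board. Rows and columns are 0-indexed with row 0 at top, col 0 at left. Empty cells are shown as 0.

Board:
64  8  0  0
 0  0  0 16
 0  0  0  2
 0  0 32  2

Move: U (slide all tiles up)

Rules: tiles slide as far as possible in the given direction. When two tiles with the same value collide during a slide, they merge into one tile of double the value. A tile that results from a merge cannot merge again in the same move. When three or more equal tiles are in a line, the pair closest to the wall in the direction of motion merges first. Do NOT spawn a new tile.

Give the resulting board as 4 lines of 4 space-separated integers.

Slide up:
col 0: [64, 0, 0, 0] -> [64, 0, 0, 0]
col 1: [8, 0, 0, 0] -> [8, 0, 0, 0]
col 2: [0, 0, 0, 32] -> [32, 0, 0, 0]
col 3: [0, 16, 2, 2] -> [16, 4, 0, 0]

Answer: 64  8 32 16
 0  0  0  4
 0  0  0  0
 0  0  0  0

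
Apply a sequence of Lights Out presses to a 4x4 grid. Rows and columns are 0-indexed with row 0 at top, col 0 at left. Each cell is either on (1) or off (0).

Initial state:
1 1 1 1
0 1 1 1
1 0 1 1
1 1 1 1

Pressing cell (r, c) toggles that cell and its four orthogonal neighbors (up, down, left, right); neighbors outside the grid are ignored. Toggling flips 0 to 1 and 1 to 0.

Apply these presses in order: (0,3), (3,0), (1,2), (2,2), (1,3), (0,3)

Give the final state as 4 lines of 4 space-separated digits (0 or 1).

After press 1 at (0,3):
1 1 0 0
0 1 1 0
1 0 1 1
1 1 1 1

After press 2 at (3,0):
1 1 0 0
0 1 1 0
0 0 1 1
0 0 1 1

After press 3 at (1,2):
1 1 1 0
0 0 0 1
0 0 0 1
0 0 1 1

After press 4 at (2,2):
1 1 1 0
0 0 1 1
0 1 1 0
0 0 0 1

After press 5 at (1,3):
1 1 1 1
0 0 0 0
0 1 1 1
0 0 0 1

After press 6 at (0,3):
1 1 0 0
0 0 0 1
0 1 1 1
0 0 0 1

Answer: 1 1 0 0
0 0 0 1
0 1 1 1
0 0 0 1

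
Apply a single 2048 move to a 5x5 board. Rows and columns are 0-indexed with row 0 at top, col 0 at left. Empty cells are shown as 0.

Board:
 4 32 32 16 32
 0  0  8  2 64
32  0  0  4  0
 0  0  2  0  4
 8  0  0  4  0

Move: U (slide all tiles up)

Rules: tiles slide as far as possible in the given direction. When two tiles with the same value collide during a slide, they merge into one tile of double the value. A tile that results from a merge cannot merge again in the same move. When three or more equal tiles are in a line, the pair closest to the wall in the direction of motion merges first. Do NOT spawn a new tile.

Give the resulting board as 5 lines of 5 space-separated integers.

Answer:  4 32 32 16 32
32  0  8  2 64
 8  0  2  8  4
 0  0  0  0  0
 0  0  0  0  0

Derivation:
Slide up:
col 0: [4, 0, 32, 0, 8] -> [4, 32, 8, 0, 0]
col 1: [32, 0, 0, 0, 0] -> [32, 0, 0, 0, 0]
col 2: [32, 8, 0, 2, 0] -> [32, 8, 2, 0, 0]
col 3: [16, 2, 4, 0, 4] -> [16, 2, 8, 0, 0]
col 4: [32, 64, 0, 4, 0] -> [32, 64, 4, 0, 0]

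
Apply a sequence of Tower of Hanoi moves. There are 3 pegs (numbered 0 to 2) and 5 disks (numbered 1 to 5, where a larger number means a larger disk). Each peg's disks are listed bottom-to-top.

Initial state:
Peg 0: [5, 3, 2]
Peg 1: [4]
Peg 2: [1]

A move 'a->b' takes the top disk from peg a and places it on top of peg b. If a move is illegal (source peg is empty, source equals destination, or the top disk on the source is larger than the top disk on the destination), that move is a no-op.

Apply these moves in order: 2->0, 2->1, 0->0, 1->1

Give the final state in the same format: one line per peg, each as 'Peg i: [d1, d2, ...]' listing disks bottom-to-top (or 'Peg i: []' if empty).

Answer: Peg 0: [5, 3, 2, 1]
Peg 1: [4]
Peg 2: []

Derivation:
After move 1 (2->0):
Peg 0: [5, 3, 2, 1]
Peg 1: [4]
Peg 2: []

After move 2 (2->1):
Peg 0: [5, 3, 2, 1]
Peg 1: [4]
Peg 2: []

After move 3 (0->0):
Peg 0: [5, 3, 2, 1]
Peg 1: [4]
Peg 2: []

After move 4 (1->1):
Peg 0: [5, 3, 2, 1]
Peg 1: [4]
Peg 2: []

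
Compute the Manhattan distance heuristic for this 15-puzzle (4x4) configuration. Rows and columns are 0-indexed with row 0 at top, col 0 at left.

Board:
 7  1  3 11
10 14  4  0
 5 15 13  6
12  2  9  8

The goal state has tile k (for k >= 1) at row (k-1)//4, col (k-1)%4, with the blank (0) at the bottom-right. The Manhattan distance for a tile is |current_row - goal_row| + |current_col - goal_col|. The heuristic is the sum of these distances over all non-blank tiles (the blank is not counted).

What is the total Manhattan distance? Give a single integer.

Answer: 34

Derivation:
Tile 7: (0,0)->(1,2) = 3
Tile 1: (0,1)->(0,0) = 1
Tile 3: (0,2)->(0,2) = 0
Tile 11: (0,3)->(2,2) = 3
Tile 10: (1,0)->(2,1) = 2
Tile 14: (1,1)->(3,1) = 2
Tile 4: (1,2)->(0,3) = 2
Tile 5: (2,0)->(1,0) = 1
Tile 15: (2,1)->(3,2) = 2
Tile 13: (2,2)->(3,0) = 3
Tile 6: (2,3)->(1,1) = 3
Tile 12: (3,0)->(2,3) = 4
Tile 2: (3,1)->(0,1) = 3
Tile 9: (3,2)->(2,0) = 3
Tile 8: (3,3)->(1,3) = 2
Sum: 3 + 1 + 0 + 3 + 2 + 2 + 2 + 1 + 2 + 3 + 3 + 4 + 3 + 3 + 2 = 34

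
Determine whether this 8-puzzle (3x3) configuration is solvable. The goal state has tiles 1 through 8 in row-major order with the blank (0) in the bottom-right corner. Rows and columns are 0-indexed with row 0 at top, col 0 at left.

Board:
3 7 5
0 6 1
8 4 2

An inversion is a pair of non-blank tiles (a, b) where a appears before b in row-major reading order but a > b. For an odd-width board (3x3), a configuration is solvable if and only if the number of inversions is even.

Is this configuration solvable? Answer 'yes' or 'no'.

Answer: yes

Derivation:
Inversions (pairs i<j in row-major order where tile[i] > tile[j] > 0): 16
16 is even, so the puzzle is solvable.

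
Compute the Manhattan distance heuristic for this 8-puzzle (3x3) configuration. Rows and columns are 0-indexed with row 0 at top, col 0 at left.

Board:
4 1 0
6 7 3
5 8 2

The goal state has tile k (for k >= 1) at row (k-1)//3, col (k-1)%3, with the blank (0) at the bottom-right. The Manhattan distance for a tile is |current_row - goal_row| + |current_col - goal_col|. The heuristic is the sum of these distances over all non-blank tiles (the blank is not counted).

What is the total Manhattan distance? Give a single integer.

Answer: 12

Derivation:
Tile 4: (0,0)->(1,0) = 1
Tile 1: (0,1)->(0,0) = 1
Tile 6: (1,0)->(1,2) = 2
Tile 7: (1,1)->(2,0) = 2
Tile 3: (1,2)->(0,2) = 1
Tile 5: (2,0)->(1,1) = 2
Tile 8: (2,1)->(2,1) = 0
Tile 2: (2,2)->(0,1) = 3
Sum: 1 + 1 + 2 + 2 + 1 + 2 + 0 + 3 = 12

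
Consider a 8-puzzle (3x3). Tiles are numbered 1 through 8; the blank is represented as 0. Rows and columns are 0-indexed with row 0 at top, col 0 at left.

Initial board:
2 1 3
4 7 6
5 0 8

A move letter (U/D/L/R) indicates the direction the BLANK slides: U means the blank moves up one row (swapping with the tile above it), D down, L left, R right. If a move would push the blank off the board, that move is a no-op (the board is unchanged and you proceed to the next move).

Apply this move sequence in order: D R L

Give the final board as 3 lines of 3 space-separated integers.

After move 1 (D):
2 1 3
4 7 6
5 0 8

After move 2 (R):
2 1 3
4 7 6
5 8 0

After move 3 (L):
2 1 3
4 7 6
5 0 8

Answer: 2 1 3
4 7 6
5 0 8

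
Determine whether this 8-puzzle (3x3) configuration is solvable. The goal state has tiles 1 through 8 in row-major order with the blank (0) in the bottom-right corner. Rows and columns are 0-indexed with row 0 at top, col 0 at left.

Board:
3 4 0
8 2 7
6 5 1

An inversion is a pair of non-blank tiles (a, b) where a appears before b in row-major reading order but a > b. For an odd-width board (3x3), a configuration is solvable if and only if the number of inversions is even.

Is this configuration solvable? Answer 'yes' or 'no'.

Inversions (pairs i<j in row-major order where tile[i] > tile[j] > 0): 16
16 is even, so the puzzle is solvable.

Answer: yes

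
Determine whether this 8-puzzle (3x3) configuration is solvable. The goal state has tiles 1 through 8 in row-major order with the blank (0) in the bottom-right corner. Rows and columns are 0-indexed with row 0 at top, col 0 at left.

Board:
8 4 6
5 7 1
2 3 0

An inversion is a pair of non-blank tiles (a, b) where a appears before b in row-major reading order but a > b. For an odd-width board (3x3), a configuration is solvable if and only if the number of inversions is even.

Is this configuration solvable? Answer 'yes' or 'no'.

Answer: yes

Derivation:
Inversions (pairs i<j in row-major order where tile[i] > tile[j] > 0): 20
20 is even, so the puzzle is solvable.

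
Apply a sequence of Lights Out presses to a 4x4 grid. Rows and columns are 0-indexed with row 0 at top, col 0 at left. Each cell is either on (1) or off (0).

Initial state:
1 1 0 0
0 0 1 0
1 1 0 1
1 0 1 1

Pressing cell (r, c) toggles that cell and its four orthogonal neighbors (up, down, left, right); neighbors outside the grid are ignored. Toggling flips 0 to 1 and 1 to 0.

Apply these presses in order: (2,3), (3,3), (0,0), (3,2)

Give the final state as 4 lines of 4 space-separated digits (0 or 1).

Answer: 0 0 0 0
1 0 1 1
1 1 0 1
1 1 1 0

Derivation:
After press 1 at (2,3):
1 1 0 0
0 0 1 1
1 1 1 0
1 0 1 0

After press 2 at (3,3):
1 1 0 0
0 0 1 1
1 1 1 1
1 0 0 1

After press 3 at (0,0):
0 0 0 0
1 0 1 1
1 1 1 1
1 0 0 1

After press 4 at (3,2):
0 0 0 0
1 0 1 1
1 1 0 1
1 1 1 0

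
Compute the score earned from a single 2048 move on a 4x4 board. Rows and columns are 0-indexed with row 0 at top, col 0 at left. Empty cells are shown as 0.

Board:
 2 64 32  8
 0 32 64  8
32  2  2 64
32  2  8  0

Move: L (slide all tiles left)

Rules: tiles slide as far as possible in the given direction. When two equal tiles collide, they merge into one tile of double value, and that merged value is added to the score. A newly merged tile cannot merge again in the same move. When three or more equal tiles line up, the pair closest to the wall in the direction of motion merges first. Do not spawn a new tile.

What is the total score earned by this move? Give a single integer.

Slide left:
row 0: [2, 64, 32, 8] -> [2, 64, 32, 8]  score +0 (running 0)
row 1: [0, 32, 64, 8] -> [32, 64, 8, 0]  score +0 (running 0)
row 2: [32, 2, 2, 64] -> [32, 4, 64, 0]  score +4 (running 4)
row 3: [32, 2, 8, 0] -> [32, 2, 8, 0]  score +0 (running 4)
Board after move:
 2 64 32  8
32 64  8  0
32  4 64  0
32  2  8  0

Answer: 4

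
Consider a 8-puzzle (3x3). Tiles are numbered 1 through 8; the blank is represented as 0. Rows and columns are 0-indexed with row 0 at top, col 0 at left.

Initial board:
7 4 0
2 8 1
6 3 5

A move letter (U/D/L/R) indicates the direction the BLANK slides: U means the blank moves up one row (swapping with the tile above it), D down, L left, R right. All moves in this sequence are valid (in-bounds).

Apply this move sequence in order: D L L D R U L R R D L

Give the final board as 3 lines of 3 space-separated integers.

Answer: 7 4 1
6 8 5
3 0 2

Derivation:
After move 1 (D):
7 4 1
2 8 0
6 3 5

After move 2 (L):
7 4 1
2 0 8
6 3 5

After move 3 (L):
7 4 1
0 2 8
6 3 5

After move 4 (D):
7 4 1
6 2 8
0 3 5

After move 5 (R):
7 4 1
6 2 8
3 0 5

After move 6 (U):
7 4 1
6 0 8
3 2 5

After move 7 (L):
7 4 1
0 6 8
3 2 5

After move 8 (R):
7 4 1
6 0 8
3 2 5

After move 9 (R):
7 4 1
6 8 0
3 2 5

After move 10 (D):
7 4 1
6 8 5
3 2 0

After move 11 (L):
7 4 1
6 8 5
3 0 2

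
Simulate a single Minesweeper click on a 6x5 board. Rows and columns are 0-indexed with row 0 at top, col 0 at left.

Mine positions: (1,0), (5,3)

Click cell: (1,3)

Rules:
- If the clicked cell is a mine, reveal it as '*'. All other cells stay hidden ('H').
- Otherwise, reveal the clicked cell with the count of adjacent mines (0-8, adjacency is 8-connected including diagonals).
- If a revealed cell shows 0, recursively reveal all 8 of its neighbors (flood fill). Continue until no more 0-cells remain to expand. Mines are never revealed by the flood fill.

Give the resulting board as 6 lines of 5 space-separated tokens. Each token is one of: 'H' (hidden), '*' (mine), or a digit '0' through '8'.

H 1 0 0 0
H 1 0 0 0
1 1 0 0 0
0 0 0 0 0
0 0 1 1 1
0 0 1 H H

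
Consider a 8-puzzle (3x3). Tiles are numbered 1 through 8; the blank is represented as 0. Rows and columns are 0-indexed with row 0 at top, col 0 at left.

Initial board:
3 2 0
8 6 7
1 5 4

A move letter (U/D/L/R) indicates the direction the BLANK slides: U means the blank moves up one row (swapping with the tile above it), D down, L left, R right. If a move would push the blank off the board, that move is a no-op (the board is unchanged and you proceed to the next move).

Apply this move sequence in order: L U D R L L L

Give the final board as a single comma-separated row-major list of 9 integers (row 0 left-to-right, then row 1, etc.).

Answer: 3, 6, 2, 0, 8, 7, 1, 5, 4

Derivation:
After move 1 (L):
3 0 2
8 6 7
1 5 4

After move 2 (U):
3 0 2
8 6 7
1 5 4

After move 3 (D):
3 6 2
8 0 7
1 5 4

After move 4 (R):
3 6 2
8 7 0
1 5 4

After move 5 (L):
3 6 2
8 0 7
1 5 4

After move 6 (L):
3 6 2
0 8 7
1 5 4

After move 7 (L):
3 6 2
0 8 7
1 5 4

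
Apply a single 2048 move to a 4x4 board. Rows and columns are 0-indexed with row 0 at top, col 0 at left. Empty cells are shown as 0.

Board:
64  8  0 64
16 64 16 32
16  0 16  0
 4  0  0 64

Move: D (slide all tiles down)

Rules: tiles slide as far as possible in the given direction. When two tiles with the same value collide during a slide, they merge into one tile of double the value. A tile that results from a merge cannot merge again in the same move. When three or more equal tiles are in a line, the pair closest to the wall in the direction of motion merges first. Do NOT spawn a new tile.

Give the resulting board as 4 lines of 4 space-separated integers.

Slide down:
col 0: [64, 16, 16, 4] -> [0, 64, 32, 4]
col 1: [8, 64, 0, 0] -> [0, 0, 8, 64]
col 2: [0, 16, 16, 0] -> [0, 0, 0, 32]
col 3: [64, 32, 0, 64] -> [0, 64, 32, 64]

Answer:  0  0  0  0
64  0  0 64
32  8  0 32
 4 64 32 64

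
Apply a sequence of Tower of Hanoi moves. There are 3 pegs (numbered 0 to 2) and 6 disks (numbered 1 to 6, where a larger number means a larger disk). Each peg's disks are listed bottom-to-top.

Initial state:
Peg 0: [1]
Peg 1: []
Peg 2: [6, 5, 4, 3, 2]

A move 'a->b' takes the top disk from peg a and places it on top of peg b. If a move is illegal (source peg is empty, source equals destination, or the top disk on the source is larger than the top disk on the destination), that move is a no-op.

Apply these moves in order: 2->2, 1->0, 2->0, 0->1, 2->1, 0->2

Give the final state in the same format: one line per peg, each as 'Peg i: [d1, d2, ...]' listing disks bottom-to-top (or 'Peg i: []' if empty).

After move 1 (2->2):
Peg 0: [1]
Peg 1: []
Peg 2: [6, 5, 4, 3, 2]

After move 2 (1->0):
Peg 0: [1]
Peg 1: []
Peg 2: [6, 5, 4, 3, 2]

After move 3 (2->0):
Peg 0: [1]
Peg 1: []
Peg 2: [6, 5, 4, 3, 2]

After move 4 (0->1):
Peg 0: []
Peg 1: [1]
Peg 2: [6, 5, 4, 3, 2]

After move 5 (2->1):
Peg 0: []
Peg 1: [1]
Peg 2: [6, 5, 4, 3, 2]

After move 6 (0->2):
Peg 0: []
Peg 1: [1]
Peg 2: [6, 5, 4, 3, 2]

Answer: Peg 0: []
Peg 1: [1]
Peg 2: [6, 5, 4, 3, 2]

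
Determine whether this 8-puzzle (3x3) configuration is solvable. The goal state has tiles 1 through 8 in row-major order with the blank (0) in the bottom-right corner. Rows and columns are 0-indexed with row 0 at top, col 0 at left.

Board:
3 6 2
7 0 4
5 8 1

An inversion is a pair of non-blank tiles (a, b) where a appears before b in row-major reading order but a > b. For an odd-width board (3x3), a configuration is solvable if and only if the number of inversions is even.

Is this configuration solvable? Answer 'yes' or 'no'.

Answer: no

Derivation:
Inversions (pairs i<j in row-major order where tile[i] > tile[j] > 0): 13
13 is odd, so the puzzle is not solvable.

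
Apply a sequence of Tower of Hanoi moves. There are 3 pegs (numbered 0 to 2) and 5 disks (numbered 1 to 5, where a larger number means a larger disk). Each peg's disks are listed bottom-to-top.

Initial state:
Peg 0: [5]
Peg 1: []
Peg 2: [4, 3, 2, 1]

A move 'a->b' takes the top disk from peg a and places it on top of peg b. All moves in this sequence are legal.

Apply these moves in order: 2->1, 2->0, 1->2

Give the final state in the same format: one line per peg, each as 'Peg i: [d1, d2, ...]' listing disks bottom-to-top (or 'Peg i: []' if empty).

Answer: Peg 0: [5, 2]
Peg 1: []
Peg 2: [4, 3, 1]

Derivation:
After move 1 (2->1):
Peg 0: [5]
Peg 1: [1]
Peg 2: [4, 3, 2]

After move 2 (2->0):
Peg 0: [5, 2]
Peg 1: [1]
Peg 2: [4, 3]

After move 3 (1->2):
Peg 0: [5, 2]
Peg 1: []
Peg 2: [4, 3, 1]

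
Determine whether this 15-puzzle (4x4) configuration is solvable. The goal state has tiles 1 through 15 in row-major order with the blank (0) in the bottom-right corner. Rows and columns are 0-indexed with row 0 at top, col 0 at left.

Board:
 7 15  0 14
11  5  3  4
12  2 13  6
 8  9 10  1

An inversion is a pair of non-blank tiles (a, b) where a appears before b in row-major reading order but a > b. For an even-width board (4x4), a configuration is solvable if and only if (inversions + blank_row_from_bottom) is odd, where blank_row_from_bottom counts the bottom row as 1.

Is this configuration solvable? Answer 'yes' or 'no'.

Answer: no

Derivation:
Inversions: 64
Blank is in row 0 (0-indexed from top), which is row 4 counting from the bottom (bottom = 1).
64 + 4 = 68, which is even, so the puzzle is not solvable.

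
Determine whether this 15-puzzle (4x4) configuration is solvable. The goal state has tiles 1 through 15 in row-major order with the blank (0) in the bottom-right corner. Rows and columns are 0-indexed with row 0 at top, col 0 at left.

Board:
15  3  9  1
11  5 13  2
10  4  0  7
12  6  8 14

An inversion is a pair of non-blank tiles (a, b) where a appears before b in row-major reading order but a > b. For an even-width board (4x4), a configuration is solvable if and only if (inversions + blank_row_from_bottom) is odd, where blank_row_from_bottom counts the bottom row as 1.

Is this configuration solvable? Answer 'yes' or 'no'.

Inversions: 46
Blank is in row 2 (0-indexed from top), which is row 2 counting from the bottom (bottom = 1).
46 + 2 = 48, which is even, so the puzzle is not solvable.

Answer: no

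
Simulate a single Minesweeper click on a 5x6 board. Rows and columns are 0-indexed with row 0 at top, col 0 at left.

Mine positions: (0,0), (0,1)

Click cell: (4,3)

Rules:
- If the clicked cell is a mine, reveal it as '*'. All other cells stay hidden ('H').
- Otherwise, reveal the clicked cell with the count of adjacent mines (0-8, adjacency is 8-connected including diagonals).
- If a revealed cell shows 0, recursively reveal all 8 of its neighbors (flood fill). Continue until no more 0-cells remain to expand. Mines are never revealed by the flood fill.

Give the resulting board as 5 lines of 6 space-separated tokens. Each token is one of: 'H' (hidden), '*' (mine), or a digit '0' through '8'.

H H 1 0 0 0
2 2 1 0 0 0
0 0 0 0 0 0
0 0 0 0 0 0
0 0 0 0 0 0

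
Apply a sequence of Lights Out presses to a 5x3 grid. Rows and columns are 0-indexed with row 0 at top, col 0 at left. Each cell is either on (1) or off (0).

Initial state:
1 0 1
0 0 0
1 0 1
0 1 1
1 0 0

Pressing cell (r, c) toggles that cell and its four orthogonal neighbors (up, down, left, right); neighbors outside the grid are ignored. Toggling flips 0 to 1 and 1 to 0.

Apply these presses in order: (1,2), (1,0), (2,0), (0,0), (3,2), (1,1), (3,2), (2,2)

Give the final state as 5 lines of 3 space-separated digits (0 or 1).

Answer: 1 0 0
0 1 1
1 1 1
1 1 0
1 0 0

Derivation:
After press 1 at (1,2):
1 0 0
0 1 1
1 0 0
0 1 1
1 0 0

After press 2 at (1,0):
0 0 0
1 0 1
0 0 0
0 1 1
1 0 0

After press 3 at (2,0):
0 0 0
0 0 1
1 1 0
1 1 1
1 0 0

After press 4 at (0,0):
1 1 0
1 0 1
1 1 0
1 1 1
1 0 0

After press 5 at (3,2):
1 1 0
1 0 1
1 1 1
1 0 0
1 0 1

After press 6 at (1,1):
1 0 0
0 1 0
1 0 1
1 0 0
1 0 1

After press 7 at (3,2):
1 0 0
0 1 0
1 0 0
1 1 1
1 0 0

After press 8 at (2,2):
1 0 0
0 1 1
1 1 1
1 1 0
1 0 0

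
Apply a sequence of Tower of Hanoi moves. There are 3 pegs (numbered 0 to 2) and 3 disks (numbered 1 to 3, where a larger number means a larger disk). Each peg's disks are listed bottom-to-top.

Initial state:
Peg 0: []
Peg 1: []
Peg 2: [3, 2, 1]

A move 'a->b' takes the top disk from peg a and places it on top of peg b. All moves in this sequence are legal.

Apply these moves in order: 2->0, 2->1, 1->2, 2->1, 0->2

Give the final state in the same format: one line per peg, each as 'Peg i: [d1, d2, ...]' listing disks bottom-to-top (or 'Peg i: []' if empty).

Answer: Peg 0: []
Peg 1: [2]
Peg 2: [3, 1]

Derivation:
After move 1 (2->0):
Peg 0: [1]
Peg 1: []
Peg 2: [3, 2]

After move 2 (2->1):
Peg 0: [1]
Peg 1: [2]
Peg 2: [3]

After move 3 (1->2):
Peg 0: [1]
Peg 1: []
Peg 2: [3, 2]

After move 4 (2->1):
Peg 0: [1]
Peg 1: [2]
Peg 2: [3]

After move 5 (0->2):
Peg 0: []
Peg 1: [2]
Peg 2: [3, 1]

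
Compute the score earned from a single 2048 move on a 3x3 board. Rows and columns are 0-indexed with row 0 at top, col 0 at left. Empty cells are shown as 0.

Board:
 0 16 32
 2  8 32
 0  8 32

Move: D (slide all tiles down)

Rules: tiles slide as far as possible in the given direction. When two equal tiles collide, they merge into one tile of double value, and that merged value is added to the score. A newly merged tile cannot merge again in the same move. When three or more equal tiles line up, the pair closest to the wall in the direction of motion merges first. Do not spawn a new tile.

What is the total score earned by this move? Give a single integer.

Answer: 80

Derivation:
Slide down:
col 0: [0, 2, 0] -> [0, 0, 2]  score +0 (running 0)
col 1: [16, 8, 8] -> [0, 16, 16]  score +16 (running 16)
col 2: [32, 32, 32] -> [0, 32, 64]  score +64 (running 80)
Board after move:
 0  0  0
 0 16 32
 2 16 64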